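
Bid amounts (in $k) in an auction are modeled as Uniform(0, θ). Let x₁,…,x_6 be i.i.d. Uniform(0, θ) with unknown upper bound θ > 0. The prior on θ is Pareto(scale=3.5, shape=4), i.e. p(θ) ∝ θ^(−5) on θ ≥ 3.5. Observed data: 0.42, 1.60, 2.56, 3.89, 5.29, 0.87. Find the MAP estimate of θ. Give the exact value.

The Uniform(0, θ) likelihood is θ^(−n) for θ ≥ max(xᵢ), zero otherwise. Here max(xᵢ) = 5.29.
Posterior ∝ θ^(−5) · θ^(−6) = θ^(−11) on θ ≥ max(3.5, 5.29) = 5.29.
This density is strictly decreasing in θ, so the posterior mode lies at the lower boundary of the support.

θ̂_MAP = 5.29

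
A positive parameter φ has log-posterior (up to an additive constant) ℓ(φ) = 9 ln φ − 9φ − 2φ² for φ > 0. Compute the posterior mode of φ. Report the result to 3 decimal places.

φ̂_MAP = 0.750

ℓ'(φ) = 9/φ − 9 − 4φ. Setting this to zero and multiplying by φ: 4φ² + 9φ − 9 = 0.
φ = (−9 + √(9² + 4·4·9)) / (2·4) = (−9 + √225) / 8 = (−9 + 15)/8 = 3/4.
ℓ''(φ) = −9/φ² − 4 < 0, confirming a maximum.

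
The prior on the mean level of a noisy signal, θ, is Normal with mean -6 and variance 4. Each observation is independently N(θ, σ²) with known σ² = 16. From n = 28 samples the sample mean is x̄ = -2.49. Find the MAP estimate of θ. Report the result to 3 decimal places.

θ̂_MAP = -2.929

n = 28, x̄ = -2.49.
For a Normal prior and Normal likelihood with known variance, the posterior is Normal; its mode equals its mean, the precision-weighted average.
Prior precision 1/σ₀² = 1/4 = 0.25; data precision n/σ² = 28/16 = 1.75.
θ̂ = (0.25·(-6) + 1.75·(-2.49)) / (0.25 + 1.75) = (-5.8575)/2 = -2.92875 ≈ -2.929.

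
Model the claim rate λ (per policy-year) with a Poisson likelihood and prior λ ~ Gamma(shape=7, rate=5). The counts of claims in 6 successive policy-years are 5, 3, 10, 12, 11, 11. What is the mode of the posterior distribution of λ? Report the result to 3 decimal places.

λ̂_MAP = 5.273

Σxᵢ = 5+3+10+12+11+11 = 52, with n = 6.
Posterior ∝ λ^6e^(−5λ) · λ^52e^(−6λ) = λ^58e^(−11λ), i.e. Gamma(shape=59, rate=11).
The mode of a Gamma(a, b) with a ≥ 1 (shape–rate) is (a−1)/b = 58/11 ≈ 5.273.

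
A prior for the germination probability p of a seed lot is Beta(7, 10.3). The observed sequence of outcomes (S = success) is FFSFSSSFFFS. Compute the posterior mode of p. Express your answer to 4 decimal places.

Prior: Beta(7, 10.3).
Data: 5 successes in 11 trials (from the sequence). The binomial likelihood contributes p^5(1−p)^6, so the posterior is Beta(7+5, 10.3+6) = Beta(12, 16.3).
For Beta(a, b) with a, b > 1 the mode is (a−1)/(a+b−2) = 11/26.3 ≈ 0.4183.

p̂_MAP = 0.4183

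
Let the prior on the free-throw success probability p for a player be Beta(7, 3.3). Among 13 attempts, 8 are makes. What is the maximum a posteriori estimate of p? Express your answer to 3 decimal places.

Prior: Beta(7, 3.3).
Data: 8 successes in 13 trials. The binomial likelihood contributes p^8(1−p)^5, so the posterior is Beta(7+8, 3.3+5) = Beta(15, 8.3).
For Beta(a, b) with a, b > 1 the mode is (a−1)/(a+b−2) = 14/21.3 ≈ 0.657.

p̂_MAP = 0.657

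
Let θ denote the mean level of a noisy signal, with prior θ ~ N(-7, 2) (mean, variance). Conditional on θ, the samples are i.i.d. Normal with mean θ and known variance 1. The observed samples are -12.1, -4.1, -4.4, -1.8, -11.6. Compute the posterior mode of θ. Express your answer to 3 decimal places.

θ̂_MAP = -6.818

n = 5; x̄ = ((-12.1) + (-4.1) + (-4.4) + (-1.8) + (-11.6))/5 = -34/5 = -6.8.
For a Normal prior and Normal likelihood with known variance, the posterior is Normal; its mode equals its mean, the precision-weighted average.
Prior precision 1/σ₀² = 1/2 = 0.5; data precision n/σ² = 5/1 = 5.
θ̂ = (0.5·(-7) + 5·(-6.8)) / (0.5 + 5) = (-37.5)/5.5 = -75/11 ≈ -6.818.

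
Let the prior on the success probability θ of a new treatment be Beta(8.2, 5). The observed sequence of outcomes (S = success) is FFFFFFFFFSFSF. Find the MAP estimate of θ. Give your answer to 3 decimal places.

Prior: Beta(8.2, 5).
Data: 2 successes in 13 trials (from the sequence). The binomial likelihood contributes θ^2(1−θ)^11, so the posterior is Beta(8.2+2, 5+11) = Beta(10.2, 16).
For Beta(a, b) with a, b > 1 the mode is (a−1)/(a+b−2) = 9.2/24.2 ≈ 0.380.

θ̂_MAP = 0.380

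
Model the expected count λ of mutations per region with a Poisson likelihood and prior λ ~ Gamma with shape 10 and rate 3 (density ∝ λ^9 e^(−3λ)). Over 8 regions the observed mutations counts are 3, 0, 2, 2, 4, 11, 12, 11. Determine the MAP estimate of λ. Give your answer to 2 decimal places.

Σxᵢ = 3+0+2+2+4+11+12+11 = 45, with n = 8.
Posterior ∝ λ^9e^(−3λ) · λ^45e^(−8λ) = λ^54e^(−11λ), i.e. Gamma(shape=55, rate=11).
The mode of a Gamma(a, b) with a ≥ 1 (shape–rate) is (a−1)/b = 54/11 ≈ 4.91.

λ̂_MAP = 4.91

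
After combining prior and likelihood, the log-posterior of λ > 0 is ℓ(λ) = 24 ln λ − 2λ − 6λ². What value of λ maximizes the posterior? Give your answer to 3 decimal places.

λ̂_MAP = 1.333

ℓ'(λ) = 24/λ − 2 − 12λ. Setting this to zero and multiplying by λ: 12λ² + 2λ − 24 = 0.
λ = (−2 + √(2² + 4·12·24)) / (2·12) = (−2 + √1156) / 24 = (−2 + 34)/24 = 4/3.
ℓ''(λ) = −24/λ² − 12 < 0, confirming a maximum.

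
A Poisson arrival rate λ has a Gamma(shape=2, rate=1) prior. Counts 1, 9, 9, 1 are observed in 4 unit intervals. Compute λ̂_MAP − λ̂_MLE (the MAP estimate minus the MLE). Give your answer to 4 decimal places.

Σxᵢ = 20. Posterior is Gamma(22, 5); MAP = (22−1)/5 = 21/5 ≈ 4.20000.
MLE = x̄ = 20/4 ≈ 5.00000.
Difference = 21/5 − 20/4 = -4/5 ≈ -0.8000.

MAP − MLE = -0.8000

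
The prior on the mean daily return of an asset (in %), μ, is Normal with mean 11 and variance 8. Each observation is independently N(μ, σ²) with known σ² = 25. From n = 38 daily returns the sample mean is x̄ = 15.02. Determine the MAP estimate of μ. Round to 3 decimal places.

μ̂_MAP = 14.715

n = 38, x̄ = 15.02.
For a Normal prior and Normal likelihood with known variance, the posterior is Normal; its mode equals its mean, the precision-weighted average.
Prior precision 1/σ₀² = 1/8 = 0.125; data precision n/σ² = 38/25 = 1.52.
μ̂ = (0.125·11 + 1.52·15.02) / (0.125 + 1.52) = 24.2054/1.645 = 121027/8225 ≈ 14.715.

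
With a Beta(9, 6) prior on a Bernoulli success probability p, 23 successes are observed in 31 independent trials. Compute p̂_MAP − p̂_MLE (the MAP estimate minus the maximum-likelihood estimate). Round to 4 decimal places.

Posterior is Beta(32, 14); MAP = (32−1)/(46−2) = 31/44 ≈ 0.70455.
MLE ignores the prior: p̂_MLE = k/n = 23/31 ≈ 0.74194.
Difference = 31/44 − 23/31 = -51/1364 ≈ -0.0374.

MAP − MLE = -0.0374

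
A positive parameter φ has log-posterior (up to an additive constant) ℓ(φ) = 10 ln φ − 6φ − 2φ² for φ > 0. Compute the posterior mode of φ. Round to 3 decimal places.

φ̂_MAP = 1.000

ℓ'(φ) = 10/φ − 6 − 4φ. Setting this to zero and multiplying by φ: 4φ² + 6φ − 10 = 0.
φ = (−6 + √(6² + 4·4·10)) / (2·4) = (−6 + √196) / 8 = (−6 + 14)/8 = 1.
ℓ''(φ) = −10/φ² − 4 < 0, confirming a maximum.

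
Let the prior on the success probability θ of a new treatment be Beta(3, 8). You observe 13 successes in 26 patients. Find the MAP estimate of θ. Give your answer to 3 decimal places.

Prior: Beta(3, 8).
Data: 13 successes in 26 trials. The binomial likelihood contributes θ^13(1−θ)^13, so the posterior is Beta(3+13, 8+13) = Beta(16, 21).
For Beta(a, b) with a, b > 1 the mode is (a−1)/(a+b−2) = 15/35 ≈ 0.429.

θ̂_MAP = 0.429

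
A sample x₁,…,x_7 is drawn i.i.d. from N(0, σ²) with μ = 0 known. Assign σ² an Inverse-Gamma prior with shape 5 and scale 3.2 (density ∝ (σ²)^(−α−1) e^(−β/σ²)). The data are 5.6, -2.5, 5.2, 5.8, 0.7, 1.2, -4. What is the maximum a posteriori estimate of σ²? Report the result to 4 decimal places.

σ̂²_MAP = 6.4537

Sum of squared deviations about the known mean: SS = (5.6−0)² + (-2.5−0)² + (5.2−0)² + (5.8−0)² + (0.7−0)² + (1.2−0)² + (-4−0)² = 116.22.
The Normal likelihood contributes (σ²)^(−n/2) exp(−SS/(2σ²)), so the posterior is Inverse-Gamma(α + n/2, β + SS/2) = Inverse-Gamma(8.5, 61.31).
The mode of Inverse-Gamma(a, b) is b/(a+1) = 61.31/9.5 ≈ 6.4537.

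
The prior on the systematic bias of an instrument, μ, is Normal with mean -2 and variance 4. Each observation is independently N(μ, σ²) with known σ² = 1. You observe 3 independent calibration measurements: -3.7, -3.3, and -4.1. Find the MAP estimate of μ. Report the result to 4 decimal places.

μ̂_MAP = -3.5692

n = 3; x̄ = ((-3.7) + (-3.3) + (-4.1))/3 = -11.1/3 = -3.7.
For a Normal prior and Normal likelihood with known variance, the posterior is Normal; its mode equals its mean, the precision-weighted average.
Prior precision 1/σ₀² = 1/4 = 0.25; data precision n/σ² = 3/1 = 3.
μ̂ = (0.25·(-2) + 3·(-3.7)) / (0.25 + 3) = (-11.6)/3.25 = -232/65 ≈ -3.5692.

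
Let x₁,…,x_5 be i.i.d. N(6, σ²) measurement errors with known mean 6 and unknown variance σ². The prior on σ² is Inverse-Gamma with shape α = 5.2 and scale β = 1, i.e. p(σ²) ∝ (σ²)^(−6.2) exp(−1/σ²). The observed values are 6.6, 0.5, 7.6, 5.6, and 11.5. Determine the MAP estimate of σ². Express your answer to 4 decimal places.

σ̂²_MAP = 3.7690

Sum of squared deviations about the known mean: SS = (6.6−6)² + (0.5−6)² + (7.6−6)² + (5.6−6)² + (11.5−6)² = 63.58.
The Normal likelihood contributes (σ²)^(−n/2) exp(−SS/(2σ²)), so the posterior is Inverse-Gamma(α + n/2, β + SS/2) = Inverse-Gamma(7.7, 32.79).
The mode of Inverse-Gamma(a, b) is b/(a+1) = 32.79/8.7 ≈ 3.7690.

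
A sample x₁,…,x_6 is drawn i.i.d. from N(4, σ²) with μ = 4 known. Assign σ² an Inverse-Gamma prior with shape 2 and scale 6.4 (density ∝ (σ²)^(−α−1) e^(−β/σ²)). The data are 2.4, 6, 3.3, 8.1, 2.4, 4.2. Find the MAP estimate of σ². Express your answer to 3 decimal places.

Sum of squared deviations about the known mean: SS = (2.4−4)² + (6−4)² + (3.3−4)² + (8.1−4)² + (2.4−4)² + (4.2−4)² = 26.46.
The Normal likelihood contributes (σ²)^(−n/2) exp(−SS/(2σ²)), so the posterior is Inverse-Gamma(α + n/2, β + SS/2) = Inverse-Gamma(5, 19.63).
The mode of Inverse-Gamma(a, b) is b/(a+1) = 19.63/6 ≈ 3.272.

σ̂²_MAP = 3.272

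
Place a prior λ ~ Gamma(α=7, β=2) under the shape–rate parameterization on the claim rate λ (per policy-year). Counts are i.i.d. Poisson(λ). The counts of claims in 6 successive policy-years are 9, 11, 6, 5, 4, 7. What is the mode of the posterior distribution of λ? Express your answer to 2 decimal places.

λ̂_MAP = 6.00

Σxᵢ = 9+11+6+5+4+7 = 42, with n = 6.
Posterior ∝ λ^6e^(−2λ) · λ^42e^(−6λ) = λ^48e^(−8λ), i.e. Gamma(shape=49, rate=8).
The mode of a Gamma(a, b) with a ≥ 1 (shape–rate) is (a−1)/b = 48/8 ≈ 6.00.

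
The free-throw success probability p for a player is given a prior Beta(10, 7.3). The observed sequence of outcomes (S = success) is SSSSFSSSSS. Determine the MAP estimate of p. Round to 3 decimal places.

Prior: Beta(10, 7.3).
Data: 9 successes in 10 trials (from the sequence). The binomial likelihood contributes p^9(1−p)^1, so the posterior is Beta(10+9, 7.3+1) = Beta(19, 8.3).
For Beta(a, b) with a, b > 1 the mode is (a−1)/(a+b−2) = 18/25.3 ≈ 0.711.

p̂_MAP = 0.711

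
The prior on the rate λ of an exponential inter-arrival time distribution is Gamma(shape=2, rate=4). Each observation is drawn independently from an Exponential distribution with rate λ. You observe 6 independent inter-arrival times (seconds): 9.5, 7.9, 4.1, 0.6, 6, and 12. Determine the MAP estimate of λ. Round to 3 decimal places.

The Exponential(rate=λ) likelihood is ∝ λ^n e^(−λΣtᵢ). Here n = 6 and Σtᵢ = 9.5 + 7.9 + 4.1 + 0.6 + 6 + 12 = 40.1.
Posterior ∝ λe^(−4λ) · λ^6e^(−40.1λ) = λ^7e^(−44.1λ), i.e. Gamma(8, 44.1).
Mode = (a−1)/b = 7/44.1 ≈ 0.159.

λ̂_MAP = 0.159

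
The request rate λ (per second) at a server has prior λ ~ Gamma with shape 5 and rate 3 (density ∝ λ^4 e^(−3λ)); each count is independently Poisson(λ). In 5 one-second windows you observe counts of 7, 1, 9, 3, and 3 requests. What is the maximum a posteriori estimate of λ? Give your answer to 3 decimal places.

λ̂_MAP = 3.375

Σxᵢ = 7+1+9+3+3 = 23, with n = 5.
Posterior ∝ λ^4e^(−3λ) · λ^23e^(−5λ) = λ^27e^(−8λ), i.e. Gamma(shape=28, rate=8).
The mode of a Gamma(a, b) with a ≥ 1 (shape–rate) is (a−1)/b = 27/8 ≈ 3.375.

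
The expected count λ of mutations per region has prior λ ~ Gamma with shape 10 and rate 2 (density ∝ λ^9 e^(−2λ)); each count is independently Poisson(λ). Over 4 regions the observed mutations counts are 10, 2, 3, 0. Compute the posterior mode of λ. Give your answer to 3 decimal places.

λ̂_MAP = 4.000

Σxᵢ = 10+2+3+0 = 15, with n = 4.
Posterior ∝ λ^9e^(−2λ) · λ^15e^(−4λ) = λ^24e^(−6λ), i.e. Gamma(shape=25, rate=6).
The mode of a Gamma(a, b) with a ≥ 1 (shape–rate) is (a−1)/b = 24/6 ≈ 4.000.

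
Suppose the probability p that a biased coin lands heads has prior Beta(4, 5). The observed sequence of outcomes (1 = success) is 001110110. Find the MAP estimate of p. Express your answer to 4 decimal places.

p̂_MAP = 0.5000

Prior: Beta(4, 5).
Data: 5 successes in 9 trials (from the sequence). The binomial likelihood contributes p^5(1−p)^4, so the posterior is Beta(4+5, 5+4) = Beta(9, 9).
For Beta(a, b) with a, b > 1 the mode is (a−1)/(a+b−2) = 8/16 ≈ 0.5000.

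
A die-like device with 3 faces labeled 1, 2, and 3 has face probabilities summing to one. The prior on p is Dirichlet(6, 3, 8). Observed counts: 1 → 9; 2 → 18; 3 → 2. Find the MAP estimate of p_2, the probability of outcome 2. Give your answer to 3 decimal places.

MAP estimate: 0.465

The posterior is Dirichlet(αᵢ + nᵢ) = Dirichlet(15, 21, 10).
For a Dirichlet(a₁,…,a_K) with all aᵢ > 1, the mode has j-th component (aⱼ − 1)/(Σaᵢ − K).
Here Σaᵢ = 46 and K = 3, so p_2 = (21 − 1)/(46 − 3) = 20/43 ≈ 0.465.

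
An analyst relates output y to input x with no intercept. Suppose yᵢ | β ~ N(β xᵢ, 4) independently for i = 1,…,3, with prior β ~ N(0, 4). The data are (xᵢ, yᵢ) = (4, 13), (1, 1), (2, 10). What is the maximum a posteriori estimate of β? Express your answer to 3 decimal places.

β̂_MAP = 3.318

log p(β | y) = −Σ(yᵢ − βxᵢ)²/(2·4) − β²/(2·4) + const.
Setting the derivative to zero: Σxᵢ(yᵢ − βxᵢ)/4 − β/4 = 0, so β = Σxᵢyᵢ / (Σxᵢ² + σ²/τ²).
Σxᵢyᵢ = 4·13 + 1·1 + 2·10 = 73; Σxᵢ² = 21; σ²/τ² = 1.
β̂_MAP = 73 / (21 + 1) = 73/22 ≈ 3.318.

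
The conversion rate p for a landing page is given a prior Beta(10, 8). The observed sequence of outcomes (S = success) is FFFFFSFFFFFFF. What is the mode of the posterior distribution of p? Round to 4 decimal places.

p̂_MAP = 0.3448

Prior: Beta(10, 8).
Data: 1 success in 13 trials (from the sequence). The binomial likelihood contributes p(1−p)^12, so the posterior is Beta(10+1, 8+12) = Beta(11, 20).
For Beta(a, b) with a, b > 1 the mode is (a−1)/(a+b−2) = 10/29 ≈ 0.3448.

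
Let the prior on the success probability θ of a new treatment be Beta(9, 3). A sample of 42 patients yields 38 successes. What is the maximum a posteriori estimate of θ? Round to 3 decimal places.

Prior: Beta(9, 3).
Data: 38 successes in 42 trials. The binomial likelihood contributes θ^38(1−θ)^4, so the posterior is Beta(9+38, 3+4) = Beta(47, 7).
For Beta(a, b) with a, b > 1 the mode is (a−1)/(a+b−2) = 46/52 ≈ 0.885.

θ̂_MAP = 0.885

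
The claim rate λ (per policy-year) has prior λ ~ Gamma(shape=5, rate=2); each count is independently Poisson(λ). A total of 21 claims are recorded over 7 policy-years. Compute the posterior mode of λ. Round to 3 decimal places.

Σxᵢ = 21, n = 7.
Posterior ∝ λ^4e^(−2λ) · λ^21e^(−7λ) = λ^25e^(−9λ), i.e. Gamma(shape=26, rate=9).
The mode of a Gamma(a, b) with a ≥ 1 (shape–rate) is (a−1)/b = 25/9 ≈ 2.778.

λ̂_MAP = 2.778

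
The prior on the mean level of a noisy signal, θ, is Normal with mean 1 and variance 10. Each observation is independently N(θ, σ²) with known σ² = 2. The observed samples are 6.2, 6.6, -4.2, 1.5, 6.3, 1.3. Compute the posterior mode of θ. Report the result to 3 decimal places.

θ̂_MAP = 2.887

n = 6; x̄ = (6.2 + 6.6 + (-4.2) + 1.5 + 6.3 + 1.3)/6 = 17.7/6 = 2.95.
For a Normal prior and Normal likelihood with known variance, the posterior is Normal; its mode equals its mean, the precision-weighted average.
Prior precision 1/σ₀² = 1/10 = 0.1; data precision n/σ² = 6/2 = 3.
θ̂ = (0.1·1 + 3·2.95) / (0.1 + 3) = 8.95/3.1 = 179/62 ≈ 2.887.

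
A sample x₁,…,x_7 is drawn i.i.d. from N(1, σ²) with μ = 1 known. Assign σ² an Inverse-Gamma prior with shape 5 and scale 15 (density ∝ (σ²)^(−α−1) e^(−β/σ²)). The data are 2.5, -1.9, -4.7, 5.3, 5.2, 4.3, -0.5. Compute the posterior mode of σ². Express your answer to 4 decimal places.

Sum of squared deviations about the known mean: SS = (2.5−1)² + (-1.9−1)² + (-4.7−1)² + (5.3−1)² + (5.2−1)² + (4.3−1)² + (-0.5−1)² = 92.42.
The Normal likelihood contributes (σ²)^(−n/2) exp(−SS/(2σ²)), so the posterior is Inverse-Gamma(α + n/2, β + SS/2) = Inverse-Gamma(8.5, 61.21).
The mode of Inverse-Gamma(a, b) is b/(a+1) = 61.21/9.5 ≈ 6.4432.

σ̂²_MAP = 6.4432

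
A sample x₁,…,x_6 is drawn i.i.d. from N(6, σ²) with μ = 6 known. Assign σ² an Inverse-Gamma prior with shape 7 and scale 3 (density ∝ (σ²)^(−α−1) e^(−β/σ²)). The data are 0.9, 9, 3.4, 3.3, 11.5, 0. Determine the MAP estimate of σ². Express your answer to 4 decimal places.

Sum of squared deviations about the known mean: SS = (0.9−6)² + (9−6)² + (3.4−6)² + (3.3−6)² + (11.5−6)² + (0−6)² = 115.31.
The Normal likelihood contributes (σ²)^(−n/2) exp(−SS/(2σ²)), so the posterior is Inverse-Gamma(α + n/2, β + SS/2) = Inverse-Gamma(10, 60.655).
The mode of Inverse-Gamma(a, b) is b/(a+1) = 60.655/11 ≈ 5.5141.

σ̂²_MAP = 5.5141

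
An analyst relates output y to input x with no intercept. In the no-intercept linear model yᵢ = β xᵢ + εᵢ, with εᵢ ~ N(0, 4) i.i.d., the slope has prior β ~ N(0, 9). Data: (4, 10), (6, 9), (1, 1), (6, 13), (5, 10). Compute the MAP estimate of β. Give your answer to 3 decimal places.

β̂_MAP = 1.949

log p(β | y) = −Σ(yᵢ − βxᵢ)²/(2·4) − β²/(2·9) + const.
Setting the derivative to zero: Σxᵢ(yᵢ − βxᵢ)/4 − β/9 = 0, so β = Σxᵢyᵢ / (Σxᵢ² + σ²/τ²).
Σxᵢyᵢ = 4·10 + 6·9 + 1·1 + 6·13 + 5·10 = 223; Σxᵢ² = 114; σ²/τ² = 4/9.
β̂_MAP = 223 / (114 + 4/9) = 223/(1030/9) = 2007/1030 ≈ 1.949.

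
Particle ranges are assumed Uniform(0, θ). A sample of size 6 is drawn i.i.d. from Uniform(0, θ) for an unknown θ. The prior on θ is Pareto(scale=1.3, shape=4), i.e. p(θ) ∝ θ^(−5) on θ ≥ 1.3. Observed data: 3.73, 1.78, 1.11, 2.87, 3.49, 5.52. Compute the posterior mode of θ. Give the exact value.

The Uniform(0, θ) likelihood is θ^(−n) for θ ≥ max(xᵢ), zero otherwise. Here max(xᵢ) = 5.52.
Posterior ∝ θ^(−5) · θ^(−6) = θ^(−11) on θ ≥ max(1.3, 5.52) = 5.52.
This density is strictly decreasing in θ, so the posterior mode lies at the lower boundary of the support.

θ̂_MAP = 5.52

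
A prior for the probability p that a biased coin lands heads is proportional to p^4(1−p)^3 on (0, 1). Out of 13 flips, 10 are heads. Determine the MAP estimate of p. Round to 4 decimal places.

p̂_MAP = 0.7000

The prior density ∝ p^4(1−p)^3 is the kernel of Beta(5, 4).
Data: 10 successes in 13 trials. The binomial likelihood contributes p^10(1−p)^3, so the posterior is Beta(5+10, 4+3) = Beta(15, 7).
For Beta(a, b) with a, b > 1 the mode is (a−1)/(a+b−2) = 14/20 ≈ 0.7000.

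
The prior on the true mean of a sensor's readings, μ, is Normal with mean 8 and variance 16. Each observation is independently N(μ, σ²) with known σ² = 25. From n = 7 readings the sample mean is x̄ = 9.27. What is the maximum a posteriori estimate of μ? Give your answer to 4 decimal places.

μ̂_MAP = 9.0382

n = 7, x̄ = 9.27.
For a Normal prior and Normal likelihood with known variance, the posterior is Normal; its mode equals its mean, the precision-weighted average.
Prior precision 1/σ₀² = 1/16 = 0.0625; data precision n/σ² = 7/25 = 0.28.
μ̂ = (0.0625·8 + 0.28·9.27) / (0.0625 + 0.28) = 3.0956/0.3425 = 30956/3425 ≈ 9.0382.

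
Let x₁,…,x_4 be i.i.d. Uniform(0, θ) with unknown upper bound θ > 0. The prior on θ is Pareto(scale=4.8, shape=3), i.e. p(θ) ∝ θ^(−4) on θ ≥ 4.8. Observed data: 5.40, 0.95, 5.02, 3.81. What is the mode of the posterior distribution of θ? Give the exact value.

θ̂_MAP = 5.40

The Uniform(0, θ) likelihood is θ^(−n) for θ ≥ max(xᵢ), zero otherwise. Here max(xᵢ) = 5.40.
Posterior ∝ θ^(−4) · θ^(−4) = θ^(−8) on θ ≥ max(4.8, 5.40) = 5.40.
This density is strictly decreasing in θ, so the posterior mode lies at the lower boundary of the support.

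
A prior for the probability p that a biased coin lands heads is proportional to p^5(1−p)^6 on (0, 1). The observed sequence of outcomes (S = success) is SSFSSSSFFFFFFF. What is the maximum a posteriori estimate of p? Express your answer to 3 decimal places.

The prior density ∝ p^5(1−p)^6 is the kernel of Beta(6, 7).
Data: 6 successes in 14 trials (from the sequence). The binomial likelihood contributes p^6(1−p)^8, so the posterior is Beta(6+6, 7+8) = Beta(12, 15).
For Beta(a, b) with a, b > 1 the mode is (a−1)/(a+b−2) = 11/25 ≈ 0.440.

p̂_MAP = 0.440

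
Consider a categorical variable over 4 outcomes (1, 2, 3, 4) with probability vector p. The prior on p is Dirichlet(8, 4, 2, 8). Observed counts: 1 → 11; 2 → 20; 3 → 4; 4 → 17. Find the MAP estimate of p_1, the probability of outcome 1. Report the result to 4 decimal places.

MAP estimate: 0.2571

The posterior is Dirichlet(αᵢ + nᵢ) = Dirichlet(19, 24, 6, 25).
For a Dirichlet(a₁,…,a_K) with all aᵢ > 1, the mode has j-th component (aⱼ − 1)/(Σaᵢ − K).
Here Σaᵢ = 74 and K = 4, so p_1 = (19 − 1)/(74 − 4) = 18/70 ≈ 0.2571.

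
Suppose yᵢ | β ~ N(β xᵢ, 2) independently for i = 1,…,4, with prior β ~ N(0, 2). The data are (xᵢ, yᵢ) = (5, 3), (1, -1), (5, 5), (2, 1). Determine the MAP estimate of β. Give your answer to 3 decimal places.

log p(β | y) = −Σ(yᵢ − βxᵢ)²/(2·2) − β²/(2·2) + const.
Setting the derivative to zero: Σxᵢ(yᵢ − βxᵢ)/2 − β/2 = 0, so β = Σxᵢyᵢ / (Σxᵢ² + σ²/τ²).
Σxᵢyᵢ = 5·3 + 1·(-1) + 5·5 + 2·1 = 41; Σxᵢ² = 55; σ²/τ² = 1.
β̂_MAP = 41 / (55 + 1) = 41/56 ≈ 0.732.

β̂_MAP = 0.732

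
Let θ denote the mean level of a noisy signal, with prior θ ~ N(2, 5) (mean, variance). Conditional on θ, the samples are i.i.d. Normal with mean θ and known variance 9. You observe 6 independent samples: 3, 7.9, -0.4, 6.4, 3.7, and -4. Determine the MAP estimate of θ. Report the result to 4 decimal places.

n = 6; x̄ = (3 + 7.9 + (-0.4) + 6.4 + 3.7 + (-4))/6 = 16.6/6 = 83/30 ≈ 2.7667.
For a Normal prior and Normal likelihood with known variance, the posterior is Normal; its mode equals its mean, the precision-weighted average.
Prior precision 1/σ₀² = 1/5 = 0.2; data precision n/σ² = 6/9 = 2/3.
θ̂ = (0.2·2 + (2/3)·(83/30)) / (0.2 + 2/3) = (101/45)/(13/15) = 101/39 ≈ 2.5897.

θ̂_MAP = 2.5897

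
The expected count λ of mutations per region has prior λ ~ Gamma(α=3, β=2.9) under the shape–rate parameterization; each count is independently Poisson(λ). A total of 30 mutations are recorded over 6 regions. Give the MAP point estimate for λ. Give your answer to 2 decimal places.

Σxᵢ = 30, n = 6.
Posterior ∝ λ^2e^(−2.9λ) · λ^30e^(−6λ) = λ^32e^(−8.9λ), i.e. Gamma(shape=33, rate=8.9).
The mode of a Gamma(a, b) with a ≥ 1 (shape–rate) is (a−1)/b = 32/8.9 ≈ 3.60.

λ̂_MAP = 3.60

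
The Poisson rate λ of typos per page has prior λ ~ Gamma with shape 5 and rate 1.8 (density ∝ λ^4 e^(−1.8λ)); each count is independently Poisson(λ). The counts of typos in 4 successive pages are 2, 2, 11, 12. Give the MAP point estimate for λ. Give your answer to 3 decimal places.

λ̂_MAP = 5.345

Σxᵢ = 2+2+11+12 = 27, with n = 4.
Posterior ∝ λ^4e^(−1.8λ) · λ^27e^(−4λ) = λ^31e^(−5.8λ), i.e. Gamma(shape=32, rate=5.8).
The mode of a Gamma(a, b) with a ≥ 1 (shape–rate) is (a−1)/b = 31/5.8 ≈ 5.345.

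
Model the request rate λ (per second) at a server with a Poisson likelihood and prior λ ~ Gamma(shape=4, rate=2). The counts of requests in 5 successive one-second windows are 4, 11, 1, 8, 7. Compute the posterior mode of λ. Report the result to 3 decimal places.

λ̂_MAP = 4.857

Σxᵢ = 4+11+1+8+7 = 31, with n = 5.
Posterior ∝ λ^3e^(−2λ) · λ^31e^(−5λ) = λ^34e^(−7λ), i.e. Gamma(shape=35, rate=7).
The mode of a Gamma(a, b) with a ≥ 1 (shape–rate) is (a−1)/b = 34/7 ≈ 4.857.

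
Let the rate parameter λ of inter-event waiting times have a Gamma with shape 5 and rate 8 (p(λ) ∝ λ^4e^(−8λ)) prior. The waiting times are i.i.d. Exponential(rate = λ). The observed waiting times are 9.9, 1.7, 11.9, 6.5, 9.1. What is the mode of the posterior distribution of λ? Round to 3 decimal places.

The Exponential(rate=λ) likelihood is ∝ λ^n e^(−λΣtᵢ). Here n = 5 and Σtᵢ = 9.9 + 1.7 + 11.9 + 6.5 + 9.1 = 39.1.
Posterior ∝ λ^4e^(−8λ) · λ^5e^(−39.1λ) = λ^9e^(−47.1λ), i.e. Gamma(10, 47.1).
Mode = (a−1)/b = 9/47.1 ≈ 0.191.

λ̂_MAP = 0.191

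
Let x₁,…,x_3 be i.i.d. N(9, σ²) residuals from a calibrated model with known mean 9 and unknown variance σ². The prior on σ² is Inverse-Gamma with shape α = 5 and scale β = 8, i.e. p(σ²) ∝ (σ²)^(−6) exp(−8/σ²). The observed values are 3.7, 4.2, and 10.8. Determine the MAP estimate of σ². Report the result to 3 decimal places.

Sum of squared deviations about the known mean: SS = (3.7−9)² + (4.2−9)² + (10.8−9)² = 54.37.
The Normal likelihood contributes (σ²)^(−n/2) exp(−SS/(2σ²)), so the posterior is Inverse-Gamma(α + n/2, β + SS/2) = Inverse-Gamma(6.5, 35.185).
The mode of Inverse-Gamma(a, b) is b/(a+1) = 35.185/7.5 ≈ 4.691.

σ̂²_MAP = 4.691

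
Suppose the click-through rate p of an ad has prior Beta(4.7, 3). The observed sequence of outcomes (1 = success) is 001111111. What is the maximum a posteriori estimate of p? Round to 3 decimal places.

p̂_MAP = 0.728

Prior: Beta(4.7, 3).
Data: 7 successes in 9 trials (from the sequence). The binomial likelihood contributes p^7(1−p)^2, so the posterior is Beta(4.7+7, 3+2) = Beta(11.7, 5).
For Beta(a, b) with a, b > 1 the mode is (a−1)/(a+b−2) = 10.7/14.7 ≈ 0.728.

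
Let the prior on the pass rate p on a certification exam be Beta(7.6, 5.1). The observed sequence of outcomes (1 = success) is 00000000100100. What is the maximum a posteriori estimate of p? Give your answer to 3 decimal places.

p̂_MAP = 0.348

Prior: Beta(7.6, 5.1).
Data: 2 successes in 14 trials (from the sequence). The binomial likelihood contributes p^2(1−p)^12, so the posterior is Beta(7.6+2, 5.1+12) = Beta(9.6, 17.1).
For Beta(a, b) with a, b > 1 the mode is (a−1)/(a+b−2) = 8.6/24.7 ≈ 0.348.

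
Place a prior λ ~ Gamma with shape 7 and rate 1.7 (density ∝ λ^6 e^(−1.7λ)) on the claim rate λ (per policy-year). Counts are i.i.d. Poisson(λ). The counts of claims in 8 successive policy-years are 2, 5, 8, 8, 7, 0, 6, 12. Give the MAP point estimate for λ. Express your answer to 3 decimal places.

Σxᵢ = 2+5+8+8+7+0+6+12 = 48, with n = 8.
Posterior ∝ λ^6e^(−1.7λ) · λ^48e^(−8λ) = λ^54e^(−9.7λ), i.e. Gamma(shape=55, rate=9.7).
The mode of a Gamma(a, b) with a ≥ 1 (shape–rate) is (a−1)/b = 54/9.7 ≈ 5.567.

λ̂_MAP = 5.567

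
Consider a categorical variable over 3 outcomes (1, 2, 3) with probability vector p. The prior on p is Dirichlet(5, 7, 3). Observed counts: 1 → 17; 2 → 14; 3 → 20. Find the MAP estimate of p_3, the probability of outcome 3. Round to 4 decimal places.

MAP estimate: 0.3492

The posterior is Dirichlet(αᵢ + nᵢ) = Dirichlet(22, 21, 23).
For a Dirichlet(a₁,…,a_K) with all aᵢ > 1, the mode has j-th component (aⱼ − 1)/(Σaᵢ − K).
Here Σaᵢ = 66 and K = 3, so p_3 = (23 − 1)/(66 − 3) = 22/63 ≈ 0.3492.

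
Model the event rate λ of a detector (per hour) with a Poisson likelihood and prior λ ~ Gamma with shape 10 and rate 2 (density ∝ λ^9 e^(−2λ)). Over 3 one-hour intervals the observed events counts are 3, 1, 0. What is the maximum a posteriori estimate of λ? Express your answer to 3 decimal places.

λ̂_MAP = 2.600

Σxᵢ = 3+1+0 = 4, with n = 3.
Posterior ∝ λ^9e^(−2λ) · λ^4e^(−3λ) = λ^13e^(−5λ), i.e. Gamma(shape=14, rate=5).
The mode of a Gamma(a, b) with a ≥ 1 (shape–rate) is (a−1)/b = 13/5 ≈ 2.600.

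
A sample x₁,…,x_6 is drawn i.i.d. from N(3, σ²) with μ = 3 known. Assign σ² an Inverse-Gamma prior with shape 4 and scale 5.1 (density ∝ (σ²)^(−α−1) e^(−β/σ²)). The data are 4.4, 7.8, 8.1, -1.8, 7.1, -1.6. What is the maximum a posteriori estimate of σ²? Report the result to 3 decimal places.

Sum of squared deviations about the known mean: SS = (4.4−3)² + (7.8−3)² + (8.1−3)² + (-1.8−3)² + (7.1−3)² + (-1.6−3)² = 112.02.
The Normal likelihood contributes (σ²)^(−n/2) exp(−SS/(2σ²)), so the posterior is Inverse-Gamma(α + n/2, β + SS/2) = Inverse-Gamma(7, 61.11).
The mode of Inverse-Gamma(a, b) is b/(a+1) = 61.11/8 ≈ 7.639.

σ̂²_MAP = 7.639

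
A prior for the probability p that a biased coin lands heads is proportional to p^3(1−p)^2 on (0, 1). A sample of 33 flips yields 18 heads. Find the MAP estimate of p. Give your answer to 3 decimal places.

The prior density ∝ p^3(1−p)^2 is the kernel of Beta(4, 3).
Data: 18 successes in 33 trials. The binomial likelihood contributes p^18(1−p)^15, so the posterior is Beta(4+18, 3+15) = Beta(22, 18).
For Beta(a, b) with a, b > 1 the mode is (a−1)/(a+b−2) = 21/38 ≈ 0.553.

p̂_MAP = 0.553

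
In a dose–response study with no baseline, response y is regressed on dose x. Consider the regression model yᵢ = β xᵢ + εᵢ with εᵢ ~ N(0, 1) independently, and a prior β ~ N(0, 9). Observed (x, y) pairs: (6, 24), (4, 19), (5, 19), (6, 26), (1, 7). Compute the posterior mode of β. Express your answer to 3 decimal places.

log p(β | y) = −Σ(yᵢ − βxᵢ)²/(2·1) − β²/(2·9) + const.
Setting the derivative to zero: Σxᵢ(yᵢ − βxᵢ)/1 − β/9 = 0, so β = Σxᵢyᵢ / (Σxᵢ² + σ²/τ²).
Σxᵢyᵢ = 6·24 + 4·19 + 5·19 + 6·26 + 1·7 = 478; Σxᵢ² = 114; σ²/τ² = 1/9.
β̂_MAP = 478 / (114 + 1/9) = 478/(1027/9) = 4302/1027 ≈ 4.189.

β̂_MAP = 4.189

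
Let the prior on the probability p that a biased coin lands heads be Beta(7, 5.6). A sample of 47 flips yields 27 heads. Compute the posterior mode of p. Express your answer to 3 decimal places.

Prior: Beta(7, 5.6).
Data: 27 successes in 47 trials. The binomial likelihood contributes p^27(1−p)^20, so the posterior is Beta(7+27, 5.6+20) = Beta(34, 25.6).
For Beta(a, b) with a, b > 1 the mode is (a−1)/(a+b−2) = 33/57.6 ≈ 0.573.

p̂_MAP = 0.573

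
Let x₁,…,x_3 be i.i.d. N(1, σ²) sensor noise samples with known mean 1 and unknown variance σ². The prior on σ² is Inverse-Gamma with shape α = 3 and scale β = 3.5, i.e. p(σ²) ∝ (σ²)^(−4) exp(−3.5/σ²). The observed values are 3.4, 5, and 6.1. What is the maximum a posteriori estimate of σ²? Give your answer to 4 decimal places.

σ̂²_MAP = 4.9791

Sum of squared deviations about the known mean: SS = (3.4−1)² + (5−1)² + (6.1−1)² = 47.77.
The Normal likelihood contributes (σ²)^(−n/2) exp(−SS/(2σ²)), so the posterior is Inverse-Gamma(α + n/2, β + SS/2) = Inverse-Gamma(4.5, 27.385).
The mode of Inverse-Gamma(a, b) is b/(a+1) = 27.385/5.5 ≈ 4.9791.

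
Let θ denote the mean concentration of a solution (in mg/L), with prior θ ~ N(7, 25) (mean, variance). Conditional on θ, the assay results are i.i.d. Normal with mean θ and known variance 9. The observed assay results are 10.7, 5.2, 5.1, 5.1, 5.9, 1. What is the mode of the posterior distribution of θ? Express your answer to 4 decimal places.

n = 6; x̄ = (10.7 + 5.2 + 5.1 + 5.1 + 5.9 + 1)/6 = 33/6 = 5.5.
For a Normal prior and Normal likelihood with known variance, the posterior is Normal; its mode equals its mean, the precision-weighted average.
Prior precision 1/σ₀² = 1/25 = 0.04; data precision n/σ² = 6/9 = 2/3.
θ̂ = (0.04·7 + (2/3)·5.5) / (0.04 + 2/3) = (296/75)/(53/75) = 296/53 ≈ 5.5849.

θ̂_MAP = 5.5849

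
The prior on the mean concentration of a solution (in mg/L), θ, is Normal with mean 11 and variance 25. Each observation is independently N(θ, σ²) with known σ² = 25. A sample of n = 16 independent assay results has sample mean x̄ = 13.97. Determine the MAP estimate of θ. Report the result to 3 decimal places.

θ̂_MAP = 13.795

n = 16, x̄ = 13.97.
For a Normal prior and Normal likelihood with known variance, the posterior is Normal; its mode equals its mean, the precision-weighted average.
Prior precision 1/σ₀² = 1/25 = 0.04; data precision n/σ² = 16/25 = 0.64.
θ̂ = (0.04·11 + 0.64·13.97) / (0.04 + 0.64) = 9.3808/0.68 = 5863/425 ≈ 13.795.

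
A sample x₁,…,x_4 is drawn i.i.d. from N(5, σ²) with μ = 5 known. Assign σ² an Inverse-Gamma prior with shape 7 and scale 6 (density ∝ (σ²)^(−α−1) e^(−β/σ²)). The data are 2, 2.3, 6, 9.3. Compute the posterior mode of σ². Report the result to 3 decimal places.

σ̂²_MAP = 2.389

Sum of squared deviations about the known mean: SS = (2−5)² + (2.3−5)² + (6−5)² + (9.3−5)² = 35.78.
The Normal likelihood contributes (σ²)^(−n/2) exp(−SS/(2σ²)), so the posterior is Inverse-Gamma(α + n/2, β + SS/2) = Inverse-Gamma(9, 23.89).
The mode of Inverse-Gamma(a, b) is b/(a+1) = 23.89/10 ≈ 2.389.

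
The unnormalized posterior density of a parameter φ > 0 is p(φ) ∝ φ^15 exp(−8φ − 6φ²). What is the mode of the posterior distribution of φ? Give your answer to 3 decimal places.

φ̂_MAP = 0.833

ℓ'(φ) = 15/φ − 8 − 12φ. Setting this to zero and multiplying by φ: 12φ² + 8φ − 15 = 0.
φ = (−8 + √(8² + 4·12·15)) / (2·12) = (−8 + √784) / 24 = (−8 + 28)/24 = 5/6.
ℓ''(φ) = −15/φ² − 12 < 0, confirming a maximum.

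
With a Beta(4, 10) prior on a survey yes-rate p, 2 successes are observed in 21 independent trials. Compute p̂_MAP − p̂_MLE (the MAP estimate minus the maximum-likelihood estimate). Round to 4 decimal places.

Posterior is Beta(6, 29); MAP = (6−1)/(35−2) = 5/33 ≈ 0.15152.
MLE ignores the prior: p̂_MLE = k/n = 2/21 ≈ 0.09524.
Difference = 5/33 − 2/21 = 13/231 ≈ 0.0563.

MAP − MLE = 0.0563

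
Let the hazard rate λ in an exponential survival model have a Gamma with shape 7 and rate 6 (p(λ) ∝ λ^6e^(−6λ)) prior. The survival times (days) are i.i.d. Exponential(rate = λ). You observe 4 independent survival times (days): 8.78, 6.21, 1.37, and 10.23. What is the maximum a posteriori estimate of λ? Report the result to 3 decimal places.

λ̂_MAP = 0.307

The Exponential(rate=λ) likelihood is ∝ λ^n e^(−λΣtᵢ). Here n = 4 and Σtᵢ = 8.78 + 6.21 + 1.37 + 10.23 = 26.59.
Posterior ∝ λ^6e^(−6λ) · λ^4e^(−26.59λ) = λ^10e^(−32.59λ), i.e. Gamma(11, 32.59).
Mode = (a−1)/b = 10/32.59 ≈ 0.307.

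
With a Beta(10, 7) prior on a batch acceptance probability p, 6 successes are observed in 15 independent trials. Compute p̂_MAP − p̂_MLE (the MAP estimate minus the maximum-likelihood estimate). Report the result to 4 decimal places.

Posterior is Beta(16, 16); MAP = (16−1)/(32−2) = 15/30 ≈ 0.50000.
MLE ignores the prior: p̂_MLE = k/n = 6/15 ≈ 0.40000.
Difference = 15/30 − 6/15 = 1/10 ≈ 0.1000.

MAP − MLE = 0.1000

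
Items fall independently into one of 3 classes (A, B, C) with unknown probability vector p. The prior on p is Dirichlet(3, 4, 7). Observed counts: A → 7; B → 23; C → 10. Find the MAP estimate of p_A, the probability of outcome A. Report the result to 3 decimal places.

MAP estimate of p_A = 0.176

The posterior is Dirichlet(αᵢ + nᵢ) = Dirichlet(10, 27, 17).
For a Dirichlet(a₁,…,a_K) with all aᵢ > 1, the mode has j-th component (aⱼ − 1)/(Σaᵢ − K).
Here Σaᵢ = 54 and K = 3, so p_A = (10 − 1)/(54 − 3) = 9/51 ≈ 0.176.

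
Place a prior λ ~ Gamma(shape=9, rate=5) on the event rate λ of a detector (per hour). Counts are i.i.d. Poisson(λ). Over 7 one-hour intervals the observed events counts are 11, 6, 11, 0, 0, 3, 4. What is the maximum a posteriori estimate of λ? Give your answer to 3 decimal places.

λ̂_MAP = 3.583

Σxᵢ = 11+6+11+0+0+3+4 = 35, with n = 7.
Posterior ∝ λ^8e^(−5λ) · λ^35e^(−7λ) = λ^43e^(−12λ), i.e. Gamma(shape=44, rate=12).
The mode of a Gamma(a, b) with a ≥ 1 (shape–rate) is (a−1)/b = 43/12 ≈ 3.583.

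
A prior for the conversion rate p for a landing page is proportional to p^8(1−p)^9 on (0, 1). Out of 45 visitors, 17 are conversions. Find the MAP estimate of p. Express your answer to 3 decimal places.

The prior density ∝ p^8(1−p)^9 is the kernel of Beta(9, 10).
Data: 17 successes in 45 trials. The binomial likelihood contributes p^17(1−p)^28, so the posterior is Beta(9+17, 10+28) = Beta(26, 38).
For Beta(a, b) with a, b > 1 the mode is (a−1)/(a+b−2) = 25/62 ≈ 0.403.

p̂_MAP = 0.403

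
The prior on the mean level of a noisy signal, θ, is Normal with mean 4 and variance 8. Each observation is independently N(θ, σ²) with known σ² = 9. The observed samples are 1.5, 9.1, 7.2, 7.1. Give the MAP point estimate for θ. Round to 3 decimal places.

θ̂_MAP = 5.737

n = 4; x̄ = (1.5 + 9.1 + 7.2 + 7.1)/4 = 24.9/4 = 6.225.
For a Normal prior and Normal likelihood with known variance, the posterior is Normal; its mode equals its mean, the precision-weighted average.
Prior precision 1/σ₀² = 1/8 = 0.125; data precision n/σ² = 4/9.
θ̂ = (0.125·4 + (4/9)·6.225) / (0.125 + 4/9) = (49/15)/(41/72) = 1176/205 ≈ 5.737.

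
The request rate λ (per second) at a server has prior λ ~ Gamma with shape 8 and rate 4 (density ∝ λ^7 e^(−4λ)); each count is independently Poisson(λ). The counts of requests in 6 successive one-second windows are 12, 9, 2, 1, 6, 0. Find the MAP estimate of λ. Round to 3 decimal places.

Σxᵢ = 12+9+2+1+6+0 = 30, with n = 6.
Posterior ∝ λ^7e^(−4λ) · λ^30e^(−6λ) = λ^37e^(−10λ), i.e. Gamma(shape=38, rate=10).
The mode of a Gamma(a, b) with a ≥ 1 (shape–rate) is (a−1)/b = 37/10 ≈ 3.700.

λ̂_MAP = 3.700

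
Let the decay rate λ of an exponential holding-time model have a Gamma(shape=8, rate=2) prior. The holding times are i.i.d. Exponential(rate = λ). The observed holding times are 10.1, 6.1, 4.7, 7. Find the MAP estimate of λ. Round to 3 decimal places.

λ̂_MAP = 0.368

The Exponential(rate=λ) likelihood is ∝ λ^n e^(−λΣtᵢ). Here n = 4 and Σtᵢ = 10.1 + 6.1 + 4.7 + 7 = 27.9.
Posterior ∝ λ^7e^(−2λ) · λ^4e^(−27.9λ) = λ^11e^(−29.9λ), i.e. Gamma(12, 29.9).
Mode = (a−1)/b = 11/29.9 ≈ 0.368.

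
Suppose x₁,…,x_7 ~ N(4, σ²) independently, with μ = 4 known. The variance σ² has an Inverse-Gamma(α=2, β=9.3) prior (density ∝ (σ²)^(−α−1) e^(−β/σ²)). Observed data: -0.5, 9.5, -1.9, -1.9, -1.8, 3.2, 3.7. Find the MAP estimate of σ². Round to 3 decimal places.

σ̂²_MAP = 13.315

Sum of squared deviations about the known mean: SS = (-0.5−4)² + (9.5−4)² + (-1.9−4)² + (-1.9−4)² + (-1.8−4)² + (3.2−4)² + (3.7−4)² = 154.49.
The Normal likelihood contributes (σ²)^(−n/2) exp(−SS/(2σ²)), so the posterior is Inverse-Gamma(α + n/2, β + SS/2) = Inverse-Gamma(5.5, 86.545).
The mode of Inverse-Gamma(a, b) is b/(a+1) = 86.545/6.5 ≈ 13.315.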